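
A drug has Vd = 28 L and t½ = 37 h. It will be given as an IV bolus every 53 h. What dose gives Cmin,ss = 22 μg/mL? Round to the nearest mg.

τ/t½ = 53/37 ≈ 1.4324, so f = (1/2)^(53/37) ≈ 0.370506.
Cmin,ss = (D/Vd)·f/(1−f), so D = Cmin,ss·Vd·(1−f)/f.
D = 22 × 28 × (1−f)/f ≈ 22 × 28 × 1.69901 ≈ 1046.59 mg.

1047 mg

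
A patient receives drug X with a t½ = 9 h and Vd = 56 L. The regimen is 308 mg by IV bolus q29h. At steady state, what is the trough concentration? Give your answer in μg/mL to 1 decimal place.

k = ln2/t½ = ln2/9 ≈ 0.077016 h⁻¹; fraction remaining f = e^(−kτ) = e^(−0.077016×29) ≈ 0.1072.
At steady state, accumulation factor R = 1/(1 − e^(−kτ)) ≈ 1.1201.
Each bolus raises the concentration by D/Vd = 308/56 ≈ 5.500 μg/mL.
Cmax,ss = C₀/(1 − f) ≈ 5.500/0.8928 ≈ 6.160 μg/mL.
One interval later, Cmin,ss = Cmax,ss·e^(−kτ) ≈ 6.160 × 0.1072 ≈ 0.660 μg/mL.

0.7 μg/mL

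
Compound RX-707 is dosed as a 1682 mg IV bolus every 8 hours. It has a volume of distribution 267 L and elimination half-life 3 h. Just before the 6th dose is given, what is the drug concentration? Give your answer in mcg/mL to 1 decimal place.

f = (1/2)^(τ/t½) = (1/2)^(8/3) ≈ 0.1575.
C₀ = D/Vd = 1682/267 ≈ 6.300 mcg/mL.
Before the 6th dose, 5 doses have been given. Superposition: Cmin = C₀·(f + f² + … + f^5).
≈ 6.300 × (0.1575 + 0.0248 + 0.0039 + 0.0006 + 0.0001) ≈ 6.300 × 0.1869 ≈ 1.177 mcg/mL.

1.2 mcg/mL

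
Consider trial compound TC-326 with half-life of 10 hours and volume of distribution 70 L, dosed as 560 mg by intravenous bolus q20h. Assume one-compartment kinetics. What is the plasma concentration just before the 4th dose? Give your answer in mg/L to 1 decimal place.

f = (1/2)^(τ/t½) = (1/2)^(20/10) ≈ 0.2500.
C₀ = D/Vd = 560/70 ≈ 8.000 mg/L.
Before the 4th dose, 3 doses have been given. Superposition: Cmin = C₀·(f + f² + … + f^3).
≈ 8.000 × (0.2500 + 0.0625 + 0.0156) ≈ 8.000 × 0.3281 ≈ 2.625 mg/L.

2.6 mg/L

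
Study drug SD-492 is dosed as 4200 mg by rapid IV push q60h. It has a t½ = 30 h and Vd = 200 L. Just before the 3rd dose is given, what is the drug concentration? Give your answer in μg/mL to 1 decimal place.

f = (1/2)^(τ/t½) = (1/2)^(60/30) ≈ 0.2500.
C₀ = D/Vd = 4200/200 ≈ 21.000 μg/mL.
Before the 3rd dose, 2 doses have been given. Superposition: Cmin = C₀·(f + f²).
≈ 21.000 × (0.2500 + 0.0625) ≈ 21.000 × 0.3125 ≈ 6.562 μg/mL.

6.6 μg/mL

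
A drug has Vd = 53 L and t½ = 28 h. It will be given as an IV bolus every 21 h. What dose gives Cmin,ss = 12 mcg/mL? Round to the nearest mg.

434 mg

τ/t½ = 21/28 ≈ 0.75, so f = (1/2)^(21/28) ≈ 0.594604.
Cmin,ss = (D/Vd)·f/(1−f), so D = Cmin,ss·Vd·(1−f)/f.
D = 12 × 53 × (1−f)/f ≈ 12 × 53 × 0.68179 ≈ 433.62 mg.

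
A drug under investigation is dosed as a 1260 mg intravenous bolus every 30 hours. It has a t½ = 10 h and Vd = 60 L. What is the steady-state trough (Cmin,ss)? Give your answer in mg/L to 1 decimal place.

The dosing interval is 3 half-lives, so f = 2^(−3) = 0.125.
At steady state, R = 1/(1 − 0.125) = 8/7.
Single-dose peak C₀ = D/Vd = 1260/60 = 21 mg/L.
Steady-state peak Cmax,ss = C₀·R = 21 × 8/7 ≈ 24.000 mg/L.
Steady-state trough Cmin,ss = Cmax,ss·f ≈ 24.000 × 0.125 ≈ 3.000 mg/L.

3.0 mg/L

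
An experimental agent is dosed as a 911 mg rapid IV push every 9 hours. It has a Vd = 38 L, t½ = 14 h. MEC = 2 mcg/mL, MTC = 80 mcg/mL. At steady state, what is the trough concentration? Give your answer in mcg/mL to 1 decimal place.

k = ln2/t½ = ln2/14 ≈ 0.049511 h⁻¹; fraction remaining f = e^(−kτ) = e^(−0.049511×9) ≈ 0.6404.
Each bolus raises the concentration by D/Vd = 911/38 ≈ 23.974 mcg/mL.
Steady-state trough Cmin,ss = C₀·f/(1−f) ≈ 23.974 × 0.6404/0.3596 ≈ 42.695 mcg/mL.
Trough 42.7 mcg/mL vs MEC 2 mcg/mL: adequate.

42.7 mcg/mL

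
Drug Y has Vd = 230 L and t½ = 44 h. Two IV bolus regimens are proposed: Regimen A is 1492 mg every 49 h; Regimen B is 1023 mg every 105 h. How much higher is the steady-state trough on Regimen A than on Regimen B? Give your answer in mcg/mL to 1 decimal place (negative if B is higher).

4.5 mcg/mL

Regimen A: f = (1/2)^(49/44) ≈ 0.4621; Cmin,ss = (1492/230)·f/(1−f) ≈ 5.573 mcg/mL.
Regimen B: f = (1/2)^(105/44) ≈ 0.1913; Cmin,ss = (1023/230)·f/(1−f) ≈ 1.052 mcg/mL.
Difference ≈ 5.573 − 1.052 ≈ 4.521 mcg/mL.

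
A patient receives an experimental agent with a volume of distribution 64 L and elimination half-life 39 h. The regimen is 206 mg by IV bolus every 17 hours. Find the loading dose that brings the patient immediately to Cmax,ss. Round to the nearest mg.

f = (1/2)^(17/39) ≈ 0.739234; accumulation ratio R = 1/(1−f) ≈ 3.83486.
Loading dose to hit Cmax,ss on first dose: D_load = D_maint·R ≈ 206 × 3.83486 ≈ 789.98 mg.

790 mg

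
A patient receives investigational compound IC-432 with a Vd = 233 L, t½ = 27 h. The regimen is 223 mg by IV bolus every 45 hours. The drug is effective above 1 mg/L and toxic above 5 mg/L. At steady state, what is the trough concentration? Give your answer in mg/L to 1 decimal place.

0.4 mg/L

Over one 45-h interval, 45/27 ≈ 1.6667 half-lives elapse, leaving f ≈ 0.3150 of each dose.
Accumulation ratio R = 1/(1 − f) ≈ 1/0.6850 ≈ 1.4599.
Single-dose peak C₀ = D/Vd = 223/233 ≈ 0.957 mg/L.
Steady-state peak Cmax,ss = C₀·R ≈ 0.957 × 1.4599 ≈ 1.397 mg/L.
One interval later, Cmin,ss = Cmax,ss·e^(−kτ) ≈ 1.397 × 0.3150 ≈ 0.440 mg/L.
Trough 0.4 mg/L vs MEC 1 mg/L: subtherapeutic.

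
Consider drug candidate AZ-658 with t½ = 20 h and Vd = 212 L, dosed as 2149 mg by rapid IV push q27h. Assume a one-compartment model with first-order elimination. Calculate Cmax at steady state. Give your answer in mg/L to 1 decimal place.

16.7 mg/L

Over one 27-h interval, 27/20 ≈ 1.35 half-lives elapse, leaving f ≈ 0.3923 of each dose.
Accumulation ratio R = 1/(1 − f) ≈ 1/0.6077 ≈ 1.6455.
Single-dose peak C₀ = D/Vd = 2149/212 ≈ 10.137 mg/L.
Steady-state peak Cmax,ss = C₀·R ≈ 10.137 × 1.6455 ≈ 16.680 mg/L.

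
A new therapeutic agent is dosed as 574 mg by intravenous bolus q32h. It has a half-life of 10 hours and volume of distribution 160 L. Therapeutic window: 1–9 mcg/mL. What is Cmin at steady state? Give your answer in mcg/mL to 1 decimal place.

0.4 mcg/mL

Over one 32-h interval, 32/10 ≈ 3.2 half-lives elapse, leaving f ≈ 0.1088 of each dose.
At steady state, accumulation factor R = 1/(1 − e^(−kτ)) ≈ 1.1221.
Each bolus raises the concentration by D/Vd = 574/160 ≈ 3.587 mcg/mL.
Steady-state peak Cmax,ss = C₀·R ≈ 3.587 × 1.1221 ≈ 4.025 mcg/mL.
One interval later, Cmin,ss = Cmax,ss·e^(−kτ) ≈ 4.025 × 0.1088 ≈ 0.438 mcg/mL.
Trough 0.4 mcg/mL vs MEC 1 mcg/mL: subtherapeutic.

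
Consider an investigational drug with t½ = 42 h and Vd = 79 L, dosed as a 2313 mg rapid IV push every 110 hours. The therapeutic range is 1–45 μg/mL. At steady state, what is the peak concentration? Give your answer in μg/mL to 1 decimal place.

Over one 110-h interval, 110/42 ≈ 2.619 half-lives elapse, leaving f ≈ 0.1628 of each dose.
At steady state, accumulation factor R = 1/(1 − e^(−kτ)) ≈ 1.1945.
Each bolus raises the concentration by D/Vd = 2313/79 ≈ 29.278 μg/mL.
Steady-state peak Cmax,ss = C₀·R ≈ 29.278 × 1.1945 ≈ 34.973 μg/mL.
Peak 35.0 μg/mL vs MTC 45 μg/mL: below toxic threshold.

35.0 μg/mL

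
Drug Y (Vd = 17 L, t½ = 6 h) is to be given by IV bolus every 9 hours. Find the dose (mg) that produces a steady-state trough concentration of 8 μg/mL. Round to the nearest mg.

249 mg

τ/t½ = 9/6 ≈ 1.5, so f = (1/2)^(9/6) ≈ 0.353553.
Cmin,ss = (D/Vd)·f/(1−f), so D = Cmin,ss·Vd·(1−f)/f.
D = 8 × 17 × (1−f)/f ≈ 8 × 17 × 1.82843 ≈ 248.67 mg.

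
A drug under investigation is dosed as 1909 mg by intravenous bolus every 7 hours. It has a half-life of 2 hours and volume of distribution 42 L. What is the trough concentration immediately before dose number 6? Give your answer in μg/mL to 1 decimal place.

4.4 μg/mL

f = (1/2)^(τ/t½) = (1/2)^(7/2) ≈ 0.0884.
C₀ = D/Vd = 1909/42 ≈ 45.452 μg/mL.
Before the 6th dose, 5 doses have been given. Superposition: Cmin = C₀·(f + f² + … + f^5).
≈ 45.452 × (0.0884 + 0.0078 + 0.0007 + 0.0001 + 0.0000) ≈ 45.452 × 0.0970 ≈ 4.409 μg/mL.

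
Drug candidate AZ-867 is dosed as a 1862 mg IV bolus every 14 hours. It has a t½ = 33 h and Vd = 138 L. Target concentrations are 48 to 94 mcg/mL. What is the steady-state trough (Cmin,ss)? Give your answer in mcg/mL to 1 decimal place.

39.5 mcg/mL

τ/t½ = 14/33 ≈ 0.42424, so fraction remaining f = (1/2)^(14/33) ≈ 0.7452.
At steady state, accumulation factor R = 1/(1 − e^(−kτ)) ≈ 3.9246.
Each bolus raises the concentration by D/Vd = 1862/138 ≈ 13.493 mcg/mL.
Cmax,ss = C₀/(1 − f) ≈ 13.493/0.2548 ≈ 52.955 mcg/mL.
One interval later, Cmin,ss = Cmax,ss·e^(−kτ) ≈ 52.955 × 0.7452 ≈ 39.462 mcg/mL.
Trough 39.5 mcg/mL vs MEC 48 mcg/mL: subtherapeutic.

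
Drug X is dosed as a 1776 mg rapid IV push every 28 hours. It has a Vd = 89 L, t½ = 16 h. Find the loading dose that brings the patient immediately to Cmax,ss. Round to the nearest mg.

f = (1/2)^(28/16) ≈ 0.297302; accumulation ratio R = 1/(1−f) ≈ 1.42309.
Loading dose to hit Cmax,ss on first dose: D_load = D_maint·R ≈ 1776 × 1.42309 ≈ 2527.41 mg.

2527 mg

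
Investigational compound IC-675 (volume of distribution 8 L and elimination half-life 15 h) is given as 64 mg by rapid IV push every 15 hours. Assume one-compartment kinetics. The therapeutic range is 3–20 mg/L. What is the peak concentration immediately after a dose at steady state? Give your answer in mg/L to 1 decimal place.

16.0 mg/L

The dosing interval is 1 half-life, so f = 2^(−1) = 0.5.
At steady state, R = 1/(1 − 0.5) = 2/1.
Single-dose peak C₀ = D/Vd = 64/8 = 8 mg/L.
Steady-state peak Cmax,ss = C₀·R = 8 × 2/1 ≈ 16.000 mg/L.
Peak 16.0 mg/L vs MTC 20 mg/L: below toxic threshold.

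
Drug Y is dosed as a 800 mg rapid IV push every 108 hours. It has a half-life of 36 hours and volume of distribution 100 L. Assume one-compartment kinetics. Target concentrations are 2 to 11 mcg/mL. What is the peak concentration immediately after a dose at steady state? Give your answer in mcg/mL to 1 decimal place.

The dosing interval is 3 half-lives, so f = 2^(−3) = 0.125.
At steady state, R = 1/(1 − 0.125) = 8/7.
Single-dose peak C₀ = D/Vd = 800/100 = 8 mcg/mL.
Steady-state peak Cmax,ss = C₀·R = 8 × 8/7 ≈ 9.143 mcg/mL.
Peak 9.1 mcg/mL vs MTC 11 mcg/mL: below toxic threshold.

9.1 mcg/mL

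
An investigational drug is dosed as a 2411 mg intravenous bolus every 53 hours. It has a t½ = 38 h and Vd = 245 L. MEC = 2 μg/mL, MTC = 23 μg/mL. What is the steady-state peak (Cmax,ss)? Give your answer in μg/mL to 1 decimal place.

τ/t½ = 53/38 ≈ 1.3947, so fraction remaining f = (1/2)^(53/38) ≈ 0.3803.
At steady state, accumulation factor R = 1/(1 − e^(−kτ)) ≈ 1.6137.
Single-dose peak C₀ = D/Vd = 2411/245 ≈ 9.841 μg/mL.
Cmax,ss = C₀/(1 − f) ≈ 9.841/0.6197 ≈ 15.880 μg/mL.
Peak 15.9 μg/mL vs MTC 23 μg/mL: below toxic threshold.

15.9 μg/mL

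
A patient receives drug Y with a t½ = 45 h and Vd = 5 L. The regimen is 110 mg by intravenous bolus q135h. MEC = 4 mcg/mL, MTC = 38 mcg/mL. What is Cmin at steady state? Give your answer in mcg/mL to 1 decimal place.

3.1 mcg/mL

τ = 135 h = 3 half-lives, so f = (1/2)^3 = 0.125.
At steady state, R = 1/(1 − 0.125) = 8/7.
Single-dose peak C₀ = D/Vd = 110/5 = 22 mcg/mL.
Steady-state peak Cmax,ss = C₀·R = 22 × 8/7 ≈ 25.143 mcg/mL.
Steady-state trough Cmin,ss = Cmax,ss·f ≈ 25.143 × 0.125 ≈ 3.143 mcg/mL.
Trough 3.1 mcg/mL vs MEC 4 mcg/mL: subtherapeutic.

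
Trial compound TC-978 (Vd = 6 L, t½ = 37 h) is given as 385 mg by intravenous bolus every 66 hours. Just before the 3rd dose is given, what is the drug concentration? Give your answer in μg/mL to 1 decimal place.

24.0 μg/mL

f = (1/2)^(τ/t½) = (1/2)^(66/37) ≈ 0.2904.
C₀ = D/Vd = 385/6 ≈ 64.167 μg/mL.
Before the 3rd dose, 2 doses have been given. Superposition: Cmin = C₀·(f + f²).
≈ 64.167 × (0.2904 + 0.0843) ≈ 64.167 × 0.3747 ≈ 24.043 μg/mL.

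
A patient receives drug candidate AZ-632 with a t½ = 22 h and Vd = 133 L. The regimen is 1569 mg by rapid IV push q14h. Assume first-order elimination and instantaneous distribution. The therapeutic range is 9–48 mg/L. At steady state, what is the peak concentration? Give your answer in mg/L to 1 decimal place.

33.1 mg/L

k = ln2/t½ = ln2/22 ≈ 0.031507 h⁻¹; fraction remaining f = e^(−kτ) = e^(−0.031507×14) ≈ 0.6433.
Accumulation ratio R = 1/(1 − f) ≈ 1/0.3567 ≈ 2.8035.
Each bolus raises the concentration by D/Vd = 1569/133 ≈ 11.797 mg/L.
Steady-state peak Cmax,ss = C₀·R ≈ 11.797 × 2.8035 ≈ 33.073 mg/L.
Peak 33.1 mg/L vs MTC 48 mg/L: below toxic threshold.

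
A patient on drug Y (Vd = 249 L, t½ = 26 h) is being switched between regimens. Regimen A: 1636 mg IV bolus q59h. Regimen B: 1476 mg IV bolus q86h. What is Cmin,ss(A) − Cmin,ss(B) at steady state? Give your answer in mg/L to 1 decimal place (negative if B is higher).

Regimen A: f = (1/2)^(59/26) ≈ 0.2074; Cmin,ss = (1636/249)·f/(1−f) ≈ 1.719 mg/L.
Regimen B: f = (1/2)^(86/26) ≈ 0.1010; Cmin,ss = (1476/249)·f/(1−f) ≈ 0.666 mg/L.
Difference ≈ 1.719 − 0.666 ≈ 1.053 mg/L.

1.1 mg/L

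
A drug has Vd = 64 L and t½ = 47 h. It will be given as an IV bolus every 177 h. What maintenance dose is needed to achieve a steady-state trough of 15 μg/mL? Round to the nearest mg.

12100 mg

τ/t½ = 177/47 ≈ 3.766, so f = (1/2)^(177/47) ≈ 0.073508.
Cmin,ss = (D/Vd)·f/(1−f), so D = Cmin,ss·Vd·(1−f)/f.
D = 15 × 64 × (1−f)/f ≈ 15 × 64 × 12.60396 ≈ 12099.80 mg.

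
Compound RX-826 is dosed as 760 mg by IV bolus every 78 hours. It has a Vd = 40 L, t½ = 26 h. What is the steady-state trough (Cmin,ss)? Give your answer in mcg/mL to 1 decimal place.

The dosing interval is 3 half-lives, so f = 2^(−3) = 0.125.
Accumulation ratio R = 1/(1 − f) = 1/0.875 = 8/7.
Single-dose peak C₀ = D/Vd = 760/40 = 19 mcg/mL.
Steady-state peak Cmax,ss = C₀·R = 19 × 8/7 ≈ 21.714 mcg/mL.
Steady-state trough Cmin,ss = Cmax,ss·f ≈ 21.714 × 0.125 ≈ 2.714 mcg/mL.

2.7 mcg/mL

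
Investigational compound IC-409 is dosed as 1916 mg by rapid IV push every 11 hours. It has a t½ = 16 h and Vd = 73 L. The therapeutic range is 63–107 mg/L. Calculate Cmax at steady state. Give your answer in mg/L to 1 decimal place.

τ/t½ = 11/16 ≈ 0.6875, so fraction remaining f = (1/2)^(11/16) ≈ 0.6209.
At steady state, accumulation factor R = 1/(1 − e^(−kτ)) ≈ 2.6378.
Each bolus raises the concentration by D/Vd = 1916/73 ≈ 26.247 mg/L.
Steady-state peak Cmax,ss = C₀·R ≈ 26.247 × 2.6378 ≈ 69.234 mg/L.
Peak 69.2 mg/L vs MTC 107 mg/L: below toxic threshold.

69.2 mg/L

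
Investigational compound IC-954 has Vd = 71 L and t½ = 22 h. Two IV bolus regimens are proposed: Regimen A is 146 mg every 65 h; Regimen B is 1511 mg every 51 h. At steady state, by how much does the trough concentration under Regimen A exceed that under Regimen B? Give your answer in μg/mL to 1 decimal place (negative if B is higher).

Regimen A: f = (1/2)^(65/22) ≈ 0.1290; Cmin,ss = (146/71)·f/(1−f) ≈ 0.305 μg/mL.
Regimen B: f = (1/2)^(51/22) ≈ 0.2005; Cmin,ss = (1511/71)·f/(1−f) ≈ 5.337 μg/mL.
Difference ≈ 0.305 − 5.337 ≈ -5.032 μg/mL.

-5.0 μg/mL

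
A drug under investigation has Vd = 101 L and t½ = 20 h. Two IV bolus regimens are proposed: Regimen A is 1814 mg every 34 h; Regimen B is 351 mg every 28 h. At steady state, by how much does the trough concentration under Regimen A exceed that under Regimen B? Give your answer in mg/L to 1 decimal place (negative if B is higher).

Regimen A: f = (1/2)^(34/20) ≈ 0.3078; Cmin,ss = (1814/101)·f/(1−f) ≈ 7.986 mg/L.
Regimen B: f = (1/2)^(28/20) ≈ 0.3789; Cmin,ss = (351/101)·f/(1−f) ≈ 2.120 mg/L.
Difference ≈ 7.986 − 2.120 ≈ 5.866 mg/L.

5.9 mg/L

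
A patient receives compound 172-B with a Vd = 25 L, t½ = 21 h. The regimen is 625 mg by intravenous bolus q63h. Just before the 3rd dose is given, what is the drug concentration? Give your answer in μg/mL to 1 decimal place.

3.5 μg/mL

f = (1/2)^(τ/t½) = (1/2)^(63/21) ≈ 0.1250.
C₀ = D/Vd = 625/25 ≈ 25.000 μg/mL.
Before the 3rd dose, 2 doses have been given. Superposition: Cmin = C₀·(f + f²).
≈ 25.000 × (0.1250 + 0.0156) ≈ 25.000 × 0.1406 ≈ 3.515 μg/mL.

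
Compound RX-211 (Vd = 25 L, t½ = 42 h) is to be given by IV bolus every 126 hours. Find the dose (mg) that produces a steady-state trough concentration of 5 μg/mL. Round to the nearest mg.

τ/t½ = 126/42 ≈ 3, so f = (1/2)^(126/42) ≈ 0.125000.
Cmin,ss = (D/Vd)·f/(1−f), so D = Cmin,ss·Vd·(1−f)/f.
D = 5 × 25 × (1−f)/f ≈ 5 × 25 × 7.00000 ≈ 875.00 mg.

875 mg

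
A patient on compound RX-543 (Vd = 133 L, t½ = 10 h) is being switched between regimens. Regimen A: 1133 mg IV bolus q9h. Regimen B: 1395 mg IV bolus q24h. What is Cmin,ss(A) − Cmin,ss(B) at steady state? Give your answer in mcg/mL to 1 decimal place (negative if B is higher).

7.4 mcg/mL

Regimen A: f = (1/2)^(9/10) ≈ 0.5359; Cmin,ss = (1133/133)·f/(1−f) ≈ 9.837 mcg/mL.
Regimen B: f = (1/2)^(24/10) ≈ 0.1895; Cmin,ss = (1395/133)·f/(1−f) ≈ 2.452 mcg/mL.
Difference ≈ 9.837 − 2.452 ≈ 7.385 mcg/mL.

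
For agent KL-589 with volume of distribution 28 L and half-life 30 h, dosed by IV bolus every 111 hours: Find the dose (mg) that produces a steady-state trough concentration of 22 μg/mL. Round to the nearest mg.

τ/t½ = 111/30 ≈ 3.7, so f = (1/2)^(111/30) ≈ 0.076947.
Cmin,ss = (D/Vd)·f/(1−f), so D = Cmin,ss·Vd·(1−f)/f.
D = 22 × 28 × (1−f)/f ≈ 22 × 28 × 11.99596 ≈ 7389.51 mg.

7390 mg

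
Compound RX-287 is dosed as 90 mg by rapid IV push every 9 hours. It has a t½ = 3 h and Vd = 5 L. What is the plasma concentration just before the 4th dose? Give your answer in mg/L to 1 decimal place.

f = (1/2)^(τ/t½) = (1/2)^(9/3) ≈ 0.1250.
C₀ = D/Vd = 90/5 ≈ 18.000 mg/L.
Before the 4th dose, 3 doses have been given. Superposition: Cmin = C₀·(f + f² + … + f^3).
≈ 18.000 × (0.1250 + 0.0156 + 0.0020) ≈ 18.000 × 0.1426 ≈ 2.567 mg/L.

2.6 mg/L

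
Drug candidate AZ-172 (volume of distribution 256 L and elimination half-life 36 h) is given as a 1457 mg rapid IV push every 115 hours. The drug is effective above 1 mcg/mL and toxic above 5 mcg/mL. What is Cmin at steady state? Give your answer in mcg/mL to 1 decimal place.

0.7 mcg/mL

τ/t½ = 115/36 ≈ 3.1944, so fraction remaining f = (1/2)^(115/36) ≈ 0.1092.
At steady state, accumulation factor R = 1/(1 − e^(−kτ)) ≈ 1.1226.
Each bolus raises the concentration by D/Vd = 1457/256 ≈ 5.691 mcg/mL.
Steady-state peak Cmax,ss = C₀·R ≈ 5.691 × 1.1226 ≈ 6.389 mcg/mL.
One interval later, Cmin,ss = Cmax,ss·e^(−kτ) ≈ 6.389 × 0.1092 ≈ 0.698 mcg/mL.
Trough 0.7 mcg/mL vs MEC 1 mcg/mL: subtherapeutic.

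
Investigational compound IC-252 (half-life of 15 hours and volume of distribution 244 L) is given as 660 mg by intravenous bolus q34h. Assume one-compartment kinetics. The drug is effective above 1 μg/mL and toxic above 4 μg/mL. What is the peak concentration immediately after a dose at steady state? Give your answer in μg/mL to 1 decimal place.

3.4 μg/mL

τ/t½ = 34/15 ≈ 2.2667, so fraction remaining f = (1/2)^(34/15) ≈ 0.2078.
Accumulation ratio R = 1/(1 − f) ≈ 1/0.7922 ≈ 1.2623.
Single-dose peak C₀ = D/Vd = 660/244 ≈ 2.705 μg/mL.
Cmax,ss = C₀/(1 − f) ≈ 2.705/0.7922 ≈ 3.415 μg/mL.
Peak 3.4 μg/mL vs MTC 4 μg/mL: below toxic threshold.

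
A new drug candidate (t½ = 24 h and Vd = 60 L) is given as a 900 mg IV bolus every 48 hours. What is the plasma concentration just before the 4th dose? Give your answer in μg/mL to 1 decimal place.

4.9 μg/mL

f = (1/2)^(τ/t½) = (1/2)^(48/24) ≈ 0.2500.
C₀ = D/Vd = 900/60 ≈ 15.000 μg/mL.
Before the 4th dose, 3 doses have been given. Superposition: Cmin = C₀·(f + f² + … + f^3).
≈ 15.000 × (0.2500 + 0.0625 + 0.0156) ≈ 15.000 × 0.3281 ≈ 4.921 μg/mL.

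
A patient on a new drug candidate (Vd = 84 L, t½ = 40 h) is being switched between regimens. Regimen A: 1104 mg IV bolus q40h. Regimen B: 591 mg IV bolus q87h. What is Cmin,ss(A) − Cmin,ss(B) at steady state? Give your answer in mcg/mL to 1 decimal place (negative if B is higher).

11.1 mcg/mL

Regimen A: f = (1/2)^(40/40) ≈ 0.5000; Cmin,ss = (1104/84)·f/(1−f) ≈ 13.143 mcg/mL.
Regimen B: f = (1/2)^(87/40) ≈ 0.2214; Cmin,ss = (591/84)·f/(1−f) ≈ 2.001 mcg/mL.
Difference ≈ 13.143 − 2.001 ≈ 11.142 mcg/mL.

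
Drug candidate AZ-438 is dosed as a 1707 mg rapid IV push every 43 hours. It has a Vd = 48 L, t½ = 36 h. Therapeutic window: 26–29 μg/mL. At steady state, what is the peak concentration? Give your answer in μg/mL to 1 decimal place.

63.2 μg/mL

k = ln2/t½ = ln2/36 ≈ 0.019254 h⁻¹; fraction remaining f = e^(−kτ) = e^(−0.019254×43) ≈ 0.4370.
Accumulation ratio R = 1/(1 − f) ≈ 1/0.5630 ≈ 1.7762.
Single-dose peak C₀ = D/Vd = 1707/48 ≈ 35.562 μg/mL.
Steady-state peak Cmax,ss = C₀·R ≈ 35.562 × 1.7762 ≈ 63.165 μg/mL.
Peak 63.2 μg/mL vs MTC 29 μg/mL: exceeds toxic threshold.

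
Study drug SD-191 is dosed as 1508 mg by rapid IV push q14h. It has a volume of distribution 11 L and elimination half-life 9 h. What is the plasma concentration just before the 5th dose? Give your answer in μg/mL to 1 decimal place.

f = (1/2)^(τ/t½) = (1/2)^(14/9) ≈ 0.3402.
C₀ = D/Vd = 1508/11 ≈ 137.091 μg/mL.
Before the 5th dose, 4 doses have been given. Superposition: Cmin = C₀·(f + f² + … + f^4).
≈ 137.091 × (0.3402 + 0.1157 + 0.0394 + 0.0134) ≈ 137.091 × 0.5087 ≈ 69.738 μg/mL.

69.7 μg/mL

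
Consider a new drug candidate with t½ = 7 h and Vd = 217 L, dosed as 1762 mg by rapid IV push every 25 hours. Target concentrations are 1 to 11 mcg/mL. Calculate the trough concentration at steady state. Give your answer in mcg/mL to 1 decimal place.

0.7 mcg/mL

Over one 25-h interval, 25/7 ≈ 3.5714 half-lives elapse, leaving f ≈ 0.0841 of each dose.
Accumulation ratio R = 1/(1 − f) ≈ 1/0.9159 ≈ 1.0918.
Single-dose peak C₀ = D/Vd = 1762/217 ≈ 8.120 mcg/mL.
Steady-state peak Cmax,ss = C₀·R ≈ 8.120 × 1.0918 ≈ 8.865 mcg/mL.
One interval later, Cmin,ss = Cmax,ss·e^(−kτ) ≈ 8.865 × 0.0841 ≈ 0.746 mcg/mL.
Trough 0.7 mcg/mL vs MEC 1 mcg/mL: subtherapeutic.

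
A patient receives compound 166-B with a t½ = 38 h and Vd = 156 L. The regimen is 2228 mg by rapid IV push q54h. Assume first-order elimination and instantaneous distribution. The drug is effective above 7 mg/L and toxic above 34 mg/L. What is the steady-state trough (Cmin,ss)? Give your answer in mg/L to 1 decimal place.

τ/t½ = 54/38 ≈ 1.4211, so fraction remaining f = (1/2)^(54/38) ≈ 0.3734.
Accumulation ratio R = 1/(1 − f) ≈ 1/0.6266 ≈ 1.5959.
Single-dose peak C₀ = D/Vd = 2228/156 ≈ 14.282 mg/L.
Steady-state peak Cmax,ss = C₀·R ≈ 14.282 × 1.5959 ≈ 22.793 mg/L.
Steady-state trough Cmin,ss = Cmax,ss·f ≈ 22.793 × 0.3734 ≈ 8.511 mg/L.
Trough 8.5 mg/L vs MEC 7 mg/L: adequate.

8.5 mg/L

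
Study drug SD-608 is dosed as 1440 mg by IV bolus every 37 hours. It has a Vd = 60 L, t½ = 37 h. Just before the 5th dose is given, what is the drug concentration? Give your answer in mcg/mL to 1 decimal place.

f = (1/2)^(τ/t½) = (1/2)^(37/37) ≈ 0.5000.
C₀ = D/Vd = 1440/60 ≈ 24.000 mcg/mL.
Before the 5th dose, 4 doses have been given. Superposition: Cmin = C₀·(f + f² + … + f^4).
≈ 24.000 × (0.5000 + 0.2500 + 0.1250 + 0.0625) ≈ 24.000 × 0.9375 ≈ 22.500 mcg/mL.

22.5 mcg/mL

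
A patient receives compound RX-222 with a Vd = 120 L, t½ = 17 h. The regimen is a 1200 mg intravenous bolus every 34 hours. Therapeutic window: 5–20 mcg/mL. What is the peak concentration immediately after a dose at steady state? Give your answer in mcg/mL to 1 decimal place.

The dosing interval is 2 half-lives, so f = 2^(−2) = 0.25.
At steady state, R = 1/(1 − 0.25) = 4/3.
Single-dose peak C₀ = D/Vd = 1200/120 = 10 mcg/mL.
Steady-state peak Cmax,ss = C₀·R = 10 × 4/3 ≈ 13.333 mcg/mL.
Peak 13.3 mcg/mL vs MTC 20 mcg/mL: below toxic threshold.

13.3 mcg/mL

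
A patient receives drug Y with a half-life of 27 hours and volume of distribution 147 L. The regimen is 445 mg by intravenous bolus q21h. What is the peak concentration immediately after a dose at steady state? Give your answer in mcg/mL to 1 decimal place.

Over one 21-h interval, 21/27 ≈ 0.77778 half-lives elapse, leaving f ≈ 0.5833 of each dose.
Accumulation ratio R = 1/(1 − f) ≈ 1/0.4167 ≈ 2.3998.
Each bolus raises the concentration by D/Vd = 445/147 ≈ 3.027 mcg/mL.
Steady-state peak Cmax,ss = C₀·R ≈ 3.027 × 2.3998 ≈ 7.264 mcg/mL.

7.3 mcg/mL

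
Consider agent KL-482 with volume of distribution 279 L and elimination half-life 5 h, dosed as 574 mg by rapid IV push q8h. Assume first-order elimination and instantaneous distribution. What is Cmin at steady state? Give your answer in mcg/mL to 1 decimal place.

τ/t½ = 8/5 ≈ 1.6, so fraction remaining f = (1/2)^(8/5) ≈ 0.3299.
At steady state, accumulation factor R = 1/(1 − e^(−kτ)) ≈ 1.4923.
Each bolus raises the concentration by D/Vd = 574/279 ≈ 2.057 mcg/mL.
Cmax,ss = C₀/(1 − f) ≈ 2.057/0.6701 ≈ 3.070 mcg/mL.
One interval later, Cmin,ss = Cmax,ss·e^(−kτ) ≈ 3.070 × 0.3299 ≈ 1.013 mcg/mL.

1.0 mcg/mL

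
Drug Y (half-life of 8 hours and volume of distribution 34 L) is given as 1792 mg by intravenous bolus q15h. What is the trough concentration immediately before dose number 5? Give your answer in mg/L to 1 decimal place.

f = (1/2)^(τ/t½) = (1/2)^(15/8) ≈ 0.2726.
C₀ = D/Vd = 1792/34 ≈ 52.706 mg/L.
Before the 5th dose, 4 doses have been given. Superposition: Cmin = C₀·(f + f² + … + f^4).
≈ 52.706 × (0.2726 + 0.0743 + 0.0203 + 0.0055) ≈ 52.706 × 0.3727 ≈ 19.644 mg/L.

19.6 mg/L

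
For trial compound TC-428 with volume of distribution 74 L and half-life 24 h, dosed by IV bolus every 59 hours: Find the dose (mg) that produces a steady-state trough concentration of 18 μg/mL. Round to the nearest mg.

τ/t½ = 59/24 ≈ 2.4583, so f = (1/2)^(59/24) ≈ 0.181957.
Cmin,ss = (D/Vd)·f/(1−f), so D = Cmin,ss·Vd·(1−f)/f.
D = 18 × 74 × (1−f)/f ≈ 18 × 74 × 4.49580 ≈ 5988.41 mg.

5988 mg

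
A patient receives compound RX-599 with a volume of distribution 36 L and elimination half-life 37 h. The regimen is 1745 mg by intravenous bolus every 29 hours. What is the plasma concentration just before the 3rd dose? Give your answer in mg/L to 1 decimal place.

44.5 mg/L

f = (1/2)^(τ/t½) = (1/2)^(29/37) ≈ 0.5808.
C₀ = D/Vd = 1745/36 ≈ 48.472 mg/L.
Before the 3rd dose, 2 doses have been given. Superposition: Cmin = C₀·(f + f²).
≈ 48.472 × (0.5808 + 0.3373) ≈ 48.472 × 0.9181 ≈ 44.502 mg/L.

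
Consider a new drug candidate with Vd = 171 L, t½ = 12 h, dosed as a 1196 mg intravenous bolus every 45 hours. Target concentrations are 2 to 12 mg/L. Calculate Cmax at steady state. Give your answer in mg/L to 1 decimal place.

k = ln2/t½ = ln2/12 ≈ 0.057762 h⁻¹; fraction remaining f = e^(−kτ) = e^(−0.057762×45) ≈ 0.0743.
Accumulation ratio R = 1/(1 − f) ≈ 1/0.9257 ≈ 1.0803.
Single-dose peak C₀ = D/Vd = 1196/171 ≈ 6.994 mg/L.
Steady-state peak Cmax,ss = C₀·R ≈ 6.994 × 1.0803 ≈ 7.556 mg/L.
Peak 7.6 mg/L vs MTC 12 mg/L: below toxic threshold.

7.6 mg/L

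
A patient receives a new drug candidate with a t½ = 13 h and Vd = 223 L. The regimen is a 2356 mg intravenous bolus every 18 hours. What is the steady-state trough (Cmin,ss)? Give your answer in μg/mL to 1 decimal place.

k = ln2/t½ = ln2/13 ≈ 0.053319 h⁻¹; fraction remaining f = e^(−kτ) = e^(−0.053319×18) ≈ 0.3830.
Accumulation ratio R = 1/(1 − f) ≈ 1/0.6170 ≈ 1.6207.
Each bolus raises the concentration by D/Vd = 2356/223 ≈ 10.565 μg/mL.
Steady-state peak Cmax,ss = C₀·R ≈ 10.565 × 1.6207 ≈ 17.123 μg/mL.
One interval later, Cmin,ss = Cmax,ss·e^(−kτ) ≈ 17.123 × 0.3830 ≈ 6.558 μg/mL.

6.6 μg/mL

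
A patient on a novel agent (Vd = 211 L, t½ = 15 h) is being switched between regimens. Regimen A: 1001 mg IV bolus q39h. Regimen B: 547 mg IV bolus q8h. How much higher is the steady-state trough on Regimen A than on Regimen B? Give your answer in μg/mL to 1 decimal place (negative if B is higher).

-4.9 μg/mL

Regimen A: f = (1/2)^(39/15) ≈ 0.1649; Cmin,ss = (1001/211)·f/(1−f) ≈ 0.937 μg/mL.
Regimen B: f = (1/2)^(8/15) ≈ 0.6910; Cmin,ss = (547/211)·f/(1−f) ≈ 5.797 μg/mL.
Difference ≈ 0.937 − 5.797 ≈ -4.860 μg/mL.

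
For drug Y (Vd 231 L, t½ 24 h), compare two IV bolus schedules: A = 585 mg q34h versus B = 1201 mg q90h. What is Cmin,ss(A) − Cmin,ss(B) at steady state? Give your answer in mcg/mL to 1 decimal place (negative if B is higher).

Regimen A: f = (1/2)^(34/24) ≈ 0.3746; Cmin,ss = (585/231)·f/(1−f) ≈ 1.517 mcg/mL.
Regimen B: f = (1/2)^(90/24) ≈ 0.0743; Cmin,ss = (1201/231)·f/(1−f) ≈ 0.417 mcg/mL.
Difference ≈ 1.517 − 0.417 ≈ 1.100 mcg/mL.

1.1 mcg/mL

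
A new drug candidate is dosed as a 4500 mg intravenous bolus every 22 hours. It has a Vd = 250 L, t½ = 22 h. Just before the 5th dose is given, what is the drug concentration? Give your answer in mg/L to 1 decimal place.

16.9 mg/L

f = (1/2)^(τ/t½) = (1/2)^(22/22) ≈ 0.5000.
C₀ = D/Vd = 4500/250 ≈ 18.000 mg/L.
Before the 5th dose, 4 doses have been given. Superposition: Cmin = C₀·(f + f² + … + f^4).
≈ 18.000 × (0.5000 + 0.2500 + 0.1250 + 0.0625) ≈ 18.000 × 0.9375 ≈ 16.875 mg/L.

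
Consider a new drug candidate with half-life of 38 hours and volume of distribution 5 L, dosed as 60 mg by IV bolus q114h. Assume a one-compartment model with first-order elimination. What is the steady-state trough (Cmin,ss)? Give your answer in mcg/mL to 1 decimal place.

τ = 114 h = 3 half-lives, so f = (1/2)^3 = 0.125.
At steady state, R = 1/(1 − 0.125) = 8/7.
Single-dose peak C₀ = D/Vd = 60/5 = 12 mcg/mL.
Steady-state peak Cmax,ss = C₀·R = 12 × 8/7 ≈ 13.714 mcg/mL.
Steady-state trough Cmin,ss = Cmax,ss·f ≈ 13.714 × 0.125 ≈ 1.714 mcg/mL.

1.7 mcg/mL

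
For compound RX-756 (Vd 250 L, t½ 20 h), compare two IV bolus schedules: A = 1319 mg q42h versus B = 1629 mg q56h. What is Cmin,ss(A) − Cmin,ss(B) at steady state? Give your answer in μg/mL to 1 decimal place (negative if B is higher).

0.5 μg/mL

Regimen A: f = (1/2)^(42/20) ≈ 0.2333; Cmin,ss = (1319/250)·f/(1−f) ≈ 1.605 μg/mL.
Regimen B: f = (1/2)^(56/20) ≈ 0.1436; Cmin,ss = (1629/250)·f/(1−f) ≈ 1.093 μg/mL.
Difference ≈ 1.605 − 1.093 ≈ 0.512 μg/mL.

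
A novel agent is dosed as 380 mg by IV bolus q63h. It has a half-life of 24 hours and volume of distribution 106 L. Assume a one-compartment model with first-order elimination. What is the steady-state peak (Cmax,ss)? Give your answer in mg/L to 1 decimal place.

4.3 mg/L

Over one 63-h interval, 63/24 ≈ 2.625 half-lives elapse, leaving f ≈ 0.1621 of each dose.
Accumulation ratio R = 1/(1 − f) ≈ 1/0.8379 ≈ 1.1935.
Each bolus raises the concentration by D/Vd = 380/106 ≈ 3.585 mg/L.
Steady-state peak Cmax,ss = C₀·R ≈ 3.585 × 1.1935 ≈ 4.279 mg/L.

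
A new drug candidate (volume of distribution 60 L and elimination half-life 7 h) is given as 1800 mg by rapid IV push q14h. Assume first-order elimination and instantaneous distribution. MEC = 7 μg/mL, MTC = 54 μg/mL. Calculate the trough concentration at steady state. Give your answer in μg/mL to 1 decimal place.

10.0 μg/mL

The dosing interval is 2 half-lives, so f = 2^(−2) = 0.25.
Accumulation ratio R = 1/(1 − f) = 1/0.75 = 4/3.
Single-dose peak C₀ = D/Vd = 1800/60 = 30 μg/mL.
Steady-state peak Cmax,ss = C₀·R = 30 × 4/3 ≈ 40.000 μg/mL.
Steady-state trough Cmin,ss = Cmax,ss·f ≈ 40.000 × 0.25 ≈ 10.000 μg/mL.
Trough 10.0 μg/mL vs MEC 7 μg/mL: adequate.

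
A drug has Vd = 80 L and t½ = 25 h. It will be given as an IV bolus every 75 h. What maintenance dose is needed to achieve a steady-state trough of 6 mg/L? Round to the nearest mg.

τ/t½ = 75/25 ≈ 3, so f = (1/2)^(75/25) ≈ 0.125000.
Cmin,ss = (D/Vd)·f/(1−f), so D = Cmin,ss·Vd·(1−f)/f.
D = 6 × 80 × (1−f)/f ≈ 6 × 80 × 7.00000 ≈ 3360.00 mg.

3360 mg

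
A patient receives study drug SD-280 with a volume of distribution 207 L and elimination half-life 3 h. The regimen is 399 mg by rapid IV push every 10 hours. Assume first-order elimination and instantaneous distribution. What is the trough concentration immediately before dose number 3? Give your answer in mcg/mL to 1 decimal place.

f = (1/2)^(τ/t½) = (1/2)^(10/3) ≈ 0.0992.
C₀ = D/Vd = 399/207 ≈ 1.928 mcg/mL.
Before the 3rd dose, 2 doses have been given. Superposition: Cmin = C₀·(f + f²).
≈ 1.928 × (0.0992 + 0.0098) ≈ 1.928 × 0.1090 ≈ 0.210 mcg/mL.

0.2 mcg/mL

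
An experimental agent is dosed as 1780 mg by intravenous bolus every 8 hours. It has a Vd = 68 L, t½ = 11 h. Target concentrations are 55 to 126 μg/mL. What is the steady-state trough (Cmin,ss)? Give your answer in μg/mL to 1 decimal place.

39.9 μg/mL

Over one 8-h interval, 8/11 ≈ 0.72727 half-lives elapse, leaving f ≈ 0.6040 of each dose.
Accumulation ratio R = 1/(1 − f) ≈ 1/0.3960 ≈ 2.5253.
Single-dose peak C₀ = D/Vd = 1780/68 ≈ 26.176 μg/mL.
Steady-state peak Cmax,ss = C₀·R ≈ 26.176 × 2.5253 ≈ 66.102 μg/mL.
One interval later, Cmin,ss = Cmax,ss·e^(−kτ) ≈ 66.102 × 0.6040 ≈ 39.926 μg/mL.
Trough 39.9 μg/mL vs MEC 55 μg/mL: subtherapeutic.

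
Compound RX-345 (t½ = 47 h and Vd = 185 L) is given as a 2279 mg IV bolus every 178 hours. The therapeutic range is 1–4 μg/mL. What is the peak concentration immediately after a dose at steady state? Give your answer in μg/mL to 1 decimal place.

13.3 μg/mL

k = ln2/t½ = ln2/47 ≈ 0.014748 h⁻¹; fraction remaining f = e^(−kτ) = e^(−0.014748×178) ≈ 0.0724.
Accumulation ratio R = 1/(1 − f) ≈ 1/0.9276 ≈ 1.0781.
Single-dose peak C₀ = D/Vd = 2279/185 ≈ 12.319 μg/mL.
Steady-state peak Cmax,ss = C₀·R ≈ 12.319 × 1.0781 ≈ 13.281 μg/mL.
Peak 13.3 μg/mL vs MTC 4 μg/mL: exceeds toxic threshold.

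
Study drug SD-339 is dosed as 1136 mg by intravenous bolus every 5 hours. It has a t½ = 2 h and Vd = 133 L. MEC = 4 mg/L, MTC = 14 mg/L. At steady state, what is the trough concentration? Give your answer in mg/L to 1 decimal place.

τ/t½ = 5/2 ≈ 2.5, so fraction remaining f = (1/2)^(5/2) ≈ 0.1768.
Accumulation ratio R = 1/(1 − f) ≈ 1/0.8232 ≈ 1.2148.
Single-dose peak C₀ = D/Vd = 1136/133 ≈ 8.541 mg/L.
Steady-state peak Cmax,ss = C₀·R ≈ 8.541 × 1.2148 ≈ 10.376 mg/L.
One interval later, Cmin,ss = Cmax,ss·e^(−kτ) ≈ 10.376 × 0.1768 ≈ 1.834 mg/L.
Trough 1.8 mg/L vs MEC 4 mg/L: subtherapeutic.

1.8 mg/L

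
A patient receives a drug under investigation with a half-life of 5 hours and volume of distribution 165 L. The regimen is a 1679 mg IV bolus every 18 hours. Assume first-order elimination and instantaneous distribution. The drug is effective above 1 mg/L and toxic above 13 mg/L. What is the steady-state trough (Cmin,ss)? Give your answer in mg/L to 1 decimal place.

Over one 18-h interval, 18/5 ≈ 3.6 half-lives elapse, leaving f ≈ 0.0825 of each dose.
Single-dose peak C₀ = D/Vd = 1679/165 ≈ 10.176 mg/L.
Steady-state trough Cmin,ss = C₀·f/(1−f) ≈ 10.176 × 0.0825/0.9175 ≈ 0.915 mg/L.
Trough 0.9 mg/L vs MEC 1 mg/L: subtherapeutic.

0.9 mg/L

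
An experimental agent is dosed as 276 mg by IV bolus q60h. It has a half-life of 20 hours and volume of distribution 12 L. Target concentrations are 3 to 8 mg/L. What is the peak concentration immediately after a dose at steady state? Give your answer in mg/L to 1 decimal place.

26.3 mg/L

τ = 60 h = 3 half-lives, so f = (1/2)^3 = 0.125.
Accumulation ratio R = 1/(1 − f) = 1/0.875 = 8/7.
Single-dose peak C₀ = D/Vd = 276/12 = 23 mg/L.
Steady-state peak Cmax,ss = C₀·R = 23 × 8/7 ≈ 26.286 mg/L.
Peak 26.3 mg/L vs MTC 8 mg/L: exceeds toxic threshold.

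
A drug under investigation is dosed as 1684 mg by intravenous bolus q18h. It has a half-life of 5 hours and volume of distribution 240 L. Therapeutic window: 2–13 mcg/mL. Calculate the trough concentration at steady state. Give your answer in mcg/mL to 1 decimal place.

Over one 18-h interval, 18/5 ≈ 3.6 half-lives elapse, leaving f ≈ 0.0825 of each dose.
Single-dose peak C₀ = D/Vd = 1684/240 ≈ 7.017 mcg/mL.
Steady-state trough Cmin,ss = C₀·f/(1−f) ≈ 7.017 × 0.0825/0.9175 ≈ 0.631 mcg/mL.
Trough 0.6 mcg/mL vs MEC 2 mcg/mL: subtherapeutic.

0.6 mcg/mL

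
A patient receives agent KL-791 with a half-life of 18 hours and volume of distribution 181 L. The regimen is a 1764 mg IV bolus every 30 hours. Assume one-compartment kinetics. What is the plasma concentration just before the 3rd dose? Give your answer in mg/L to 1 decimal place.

4.0 mg/L

f = (1/2)^(τ/t½) = (1/2)^(30/18) ≈ 0.3150.
C₀ = D/Vd = 1764/181 ≈ 9.746 mg/L.
Before the 3rd dose, 2 doses have been given. Superposition: Cmin = C₀·(f + f²).
≈ 9.746 × (0.3150 + 0.0992) ≈ 9.746 × 0.4142 ≈ 4.037 mg/L.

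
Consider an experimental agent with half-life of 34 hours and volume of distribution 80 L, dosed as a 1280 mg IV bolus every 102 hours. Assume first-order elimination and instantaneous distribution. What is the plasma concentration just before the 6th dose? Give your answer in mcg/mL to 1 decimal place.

f = (1/2)^(τ/t½) = (1/2)^(102/34) ≈ 0.1250.
C₀ = D/Vd = 1280/80 ≈ 16.000 mcg/mL.
Before the 6th dose, 5 doses have been given. Superposition: Cmin = C₀·(f + f² + … + f^5).
≈ 16.000 × (0.1250 + 0.0156 + 0.0020 + 0.0002 + 0.0000) ≈ 16.000 × 0.1428 ≈ 2.285 mcg/mL.

2.3 mcg/mL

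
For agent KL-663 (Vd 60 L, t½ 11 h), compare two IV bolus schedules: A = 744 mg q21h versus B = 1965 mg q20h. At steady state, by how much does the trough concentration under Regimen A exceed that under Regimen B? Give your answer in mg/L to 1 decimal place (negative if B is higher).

Regimen A: f = (1/2)^(21/11) ≈ 0.2663; Cmin,ss = (744/60)·f/(1−f) ≈ 4.501 mg/L.
Regimen B: f = (1/2)^(20/11) ≈ 0.2836; Cmin,ss = (1965/60)·f/(1−f) ≈ 12.965 mg/L.
Difference ≈ 4.501 − 12.965 ≈ -8.464 mg/L.

-8.5 mg/L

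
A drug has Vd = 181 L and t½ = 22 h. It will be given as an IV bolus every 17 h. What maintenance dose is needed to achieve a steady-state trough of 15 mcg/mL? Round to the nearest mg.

1924 mg

τ/t½ = 17/22 ≈ 0.77273, so f = (1/2)^(17/22) ≈ 0.585310.
Cmin,ss = (D/Vd)·f/(1−f), so D = Cmin,ss·Vd·(1−f)/f.
D = 15 × 181 × (1−f)/f ≈ 15 × 181 × 0.70850 ≈ 1923.58 mg.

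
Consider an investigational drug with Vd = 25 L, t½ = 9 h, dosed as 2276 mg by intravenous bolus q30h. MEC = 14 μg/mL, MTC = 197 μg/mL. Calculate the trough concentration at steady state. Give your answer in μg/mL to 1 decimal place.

10.0 μg/mL

Over one 30-h interval, 30/9 ≈ 3.3333 half-lives elapse, leaving f ≈ 0.0992 of each dose.
Single-dose peak C₀ = D/Vd = 2276/25 ≈ 91.040 μg/mL.
Steady-state trough Cmin,ss = C₀·f/(1−f) ≈ 91.040 × 0.0992/0.9008 ≈ 10.026 μg/mL.
Trough 10.0 μg/mL vs MEC 14 μg/mL: subtherapeutic.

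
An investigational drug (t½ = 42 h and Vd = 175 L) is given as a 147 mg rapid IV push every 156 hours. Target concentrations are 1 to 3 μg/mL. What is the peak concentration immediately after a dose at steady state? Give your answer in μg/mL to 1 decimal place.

0.9 μg/mL

Over one 156-h interval, 156/42 ≈ 3.7143 half-lives elapse, leaving f ≈ 0.0762 of each dose.
At steady state, accumulation factor R = 1/(1 − e^(−kτ)) ≈ 1.0825.
Single-dose peak C₀ = D/Vd = 147/175 ≈ 0.840 μg/mL.
Steady-state peak Cmax,ss = C₀·R ≈ 0.840 × 1.0825 ≈ 0.909 μg/mL.
Peak 0.9 μg/mL vs MTC 3 μg/mL: below toxic threshold.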